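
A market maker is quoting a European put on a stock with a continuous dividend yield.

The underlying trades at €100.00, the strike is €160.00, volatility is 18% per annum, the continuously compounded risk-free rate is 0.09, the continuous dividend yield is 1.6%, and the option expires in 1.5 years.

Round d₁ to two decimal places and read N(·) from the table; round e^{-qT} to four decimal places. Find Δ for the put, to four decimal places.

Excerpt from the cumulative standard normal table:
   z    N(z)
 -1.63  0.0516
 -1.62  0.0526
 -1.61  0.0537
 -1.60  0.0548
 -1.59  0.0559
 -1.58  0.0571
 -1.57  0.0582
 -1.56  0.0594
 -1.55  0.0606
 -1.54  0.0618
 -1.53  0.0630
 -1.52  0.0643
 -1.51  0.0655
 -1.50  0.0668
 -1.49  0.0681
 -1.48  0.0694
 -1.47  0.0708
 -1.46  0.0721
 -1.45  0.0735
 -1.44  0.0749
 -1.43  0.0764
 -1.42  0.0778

-0.9135

σ√T = 0.18 × 1.2247 = 0.2205
d₁ = [ln(100/160) + (0.09 − 0.016 + ½·0.18²)·1.5] / (σ√T) = (-0.4700 + 0.1353) / 0.2205 = -1.5182 ⇒ -1.52
N(d₁) = N(-1.52) = 0.0643
Δ_put = exp(−qT)·(N(d₁) − 1) = 0.9763·(0.0643 − 1) = -0.9135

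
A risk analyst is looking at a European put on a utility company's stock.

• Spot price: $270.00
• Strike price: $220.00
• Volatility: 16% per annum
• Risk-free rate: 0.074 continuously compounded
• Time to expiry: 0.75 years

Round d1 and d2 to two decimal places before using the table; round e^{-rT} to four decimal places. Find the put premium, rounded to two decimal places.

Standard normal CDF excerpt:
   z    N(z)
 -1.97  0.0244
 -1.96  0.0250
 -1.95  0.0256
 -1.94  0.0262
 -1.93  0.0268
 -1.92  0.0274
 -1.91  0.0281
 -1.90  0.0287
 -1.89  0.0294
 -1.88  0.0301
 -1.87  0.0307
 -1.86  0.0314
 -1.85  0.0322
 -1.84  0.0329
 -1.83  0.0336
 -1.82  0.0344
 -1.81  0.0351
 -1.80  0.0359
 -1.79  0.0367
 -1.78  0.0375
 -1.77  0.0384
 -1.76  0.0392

$0.39

σ√T = 0.16·√0.75 = 0.1386
d₁ = [ln(270/220) + (0.074 + 0.16²/2)·0.75] / 0.1386 = [0.2048 + 0.0651] / 0.1386 = 1.9478 ⇒ 1.95
d₂ = d₁ − σ√T = 1.9478 − 0.1386 = 1.8092 ⇒ 1.81
exp(−rT) = exp(−0.074·0.75) = 0.9460
N(−d₂) = N(-1.81) = 0.0351;  N(−d₁) = N(-1.95) = 0.0256
P = 220·0.9460·0.0351 − 270·0.0256 = 7.3050 − 6.9120 = 0.3930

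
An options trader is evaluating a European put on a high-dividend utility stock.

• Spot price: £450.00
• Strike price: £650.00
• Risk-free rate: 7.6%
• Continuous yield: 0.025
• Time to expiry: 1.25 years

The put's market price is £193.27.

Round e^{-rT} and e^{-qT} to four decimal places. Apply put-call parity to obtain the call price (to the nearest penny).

£38.30

exp(−qT) = exp(−0.025·1.25) = 0.9692;  exp(−rT) = exp(−0.076·1.25) = 0.9094
Put-call parity: C − P = S·e^(−qT) − K·e^(−rT) = 450·0.9692 − 650·0.9094 = 436.1400 − 591.1100 = -154.9700
C = P + (C − P) = 193.27 + (-154.9700) = 38.3000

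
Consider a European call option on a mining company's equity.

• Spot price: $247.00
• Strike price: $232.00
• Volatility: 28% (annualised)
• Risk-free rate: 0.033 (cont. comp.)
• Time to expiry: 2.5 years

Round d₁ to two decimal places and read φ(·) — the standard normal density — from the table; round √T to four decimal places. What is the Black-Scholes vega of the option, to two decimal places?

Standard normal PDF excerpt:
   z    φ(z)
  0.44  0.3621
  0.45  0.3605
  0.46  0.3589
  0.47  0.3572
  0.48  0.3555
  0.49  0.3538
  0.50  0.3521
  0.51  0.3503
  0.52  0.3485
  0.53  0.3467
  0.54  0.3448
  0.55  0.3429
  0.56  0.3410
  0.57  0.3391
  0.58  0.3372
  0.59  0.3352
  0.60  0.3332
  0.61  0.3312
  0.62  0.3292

T = 2.5;  σ√T = 0.4427
d₁ = [ln(247/232) + (0.033 + 0.28²/2)·2.5] / 0.4427 = [0.0627 + 0.1805] / 0.4427 = 0.5492 → 0.55
√T = √2.5 = 1.5811
φ(d₁) = φ(0.55) = 0.3429
vega = S·φ(d₁)·√T = 247·0.3429·1.5811 = 133.9133

133.91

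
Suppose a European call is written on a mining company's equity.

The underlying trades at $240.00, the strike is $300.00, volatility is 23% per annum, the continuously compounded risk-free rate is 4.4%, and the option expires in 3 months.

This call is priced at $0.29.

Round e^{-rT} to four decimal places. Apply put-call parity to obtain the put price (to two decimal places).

e^(−rT) = e^(−0.044·0.25) = 0.9891
Put-call parity: C − P = S − K·e^(−rT) = 240 − 300·0.9891 = 240 − 296.7300 = -56.7300
P = C − (C − P) = 0.29 − (-56.7300) = 57.0200

$57.02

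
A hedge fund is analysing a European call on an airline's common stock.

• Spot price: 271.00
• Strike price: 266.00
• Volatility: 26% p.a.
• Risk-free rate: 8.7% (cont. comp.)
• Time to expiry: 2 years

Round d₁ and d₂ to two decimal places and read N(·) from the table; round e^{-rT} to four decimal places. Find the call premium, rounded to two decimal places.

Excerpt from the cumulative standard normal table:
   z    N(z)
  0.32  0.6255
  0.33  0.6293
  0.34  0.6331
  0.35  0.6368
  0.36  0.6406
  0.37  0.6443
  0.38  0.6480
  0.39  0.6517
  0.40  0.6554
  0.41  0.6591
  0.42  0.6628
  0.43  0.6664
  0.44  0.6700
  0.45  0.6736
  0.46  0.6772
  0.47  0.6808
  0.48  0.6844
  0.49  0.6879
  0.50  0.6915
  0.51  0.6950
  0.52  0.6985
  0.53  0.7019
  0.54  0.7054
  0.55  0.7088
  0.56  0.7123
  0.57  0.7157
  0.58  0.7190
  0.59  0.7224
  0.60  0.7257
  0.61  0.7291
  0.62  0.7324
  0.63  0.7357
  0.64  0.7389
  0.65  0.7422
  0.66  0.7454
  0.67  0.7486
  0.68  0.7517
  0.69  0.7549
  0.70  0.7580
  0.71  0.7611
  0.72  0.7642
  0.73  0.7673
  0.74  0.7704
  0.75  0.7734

σ√T = 0.26·√2 = 0.3677
ln(S/K) + (r + σ²/2)T = ln(271/266) + (0.087 + 0.26²/2)·2 = 0.0186 + 0.2416 = 0.2602
d₁ = 0.2602 / 0.3677 = 0.7077 which rounds to 0.71
d₂ = d₁ − σ√T = 0.7077 − 0.3677 = 0.3400 which rounds to 0.34
exp(−rT) = exp(−0.087·2) = 0.8403
N(d₁) = N(0.71) = 0.7611;  N(d₂) = N(0.34) = 0.6331
C = 271·0.7611 − 266·0.8403·0.6331 = 206.2581 − 141.5104 = 64.7477

64.75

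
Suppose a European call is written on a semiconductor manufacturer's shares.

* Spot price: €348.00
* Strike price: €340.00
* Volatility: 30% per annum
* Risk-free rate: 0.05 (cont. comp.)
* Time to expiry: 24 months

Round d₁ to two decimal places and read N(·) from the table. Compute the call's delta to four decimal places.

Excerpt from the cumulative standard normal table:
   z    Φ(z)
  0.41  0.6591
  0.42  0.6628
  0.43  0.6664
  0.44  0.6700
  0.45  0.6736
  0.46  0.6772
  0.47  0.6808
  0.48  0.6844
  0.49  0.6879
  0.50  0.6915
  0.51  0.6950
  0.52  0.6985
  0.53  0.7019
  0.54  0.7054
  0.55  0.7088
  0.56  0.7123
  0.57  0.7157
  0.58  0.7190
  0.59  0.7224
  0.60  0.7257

0.6915

T = 2;  σ√T = 0.4243
d₁ = [ln(348/340) + (0.05 + ½·0.3²)·2] / (σ√T) = (0.0233 + 0.1900) / 0.4243 = 0.5027 ⇒ 0.50
N(d₁) = N(0.50) = 0.6915
Δ_call = N(d₁) = 0.6915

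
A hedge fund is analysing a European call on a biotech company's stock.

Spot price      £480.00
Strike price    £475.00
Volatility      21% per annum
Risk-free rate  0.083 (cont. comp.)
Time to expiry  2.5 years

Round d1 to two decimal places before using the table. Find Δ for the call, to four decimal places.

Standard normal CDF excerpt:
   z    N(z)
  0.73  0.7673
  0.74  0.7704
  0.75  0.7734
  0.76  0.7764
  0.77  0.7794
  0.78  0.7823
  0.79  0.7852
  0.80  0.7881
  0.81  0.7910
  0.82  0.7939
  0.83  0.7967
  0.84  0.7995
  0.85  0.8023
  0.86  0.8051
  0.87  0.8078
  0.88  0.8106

σ√T = 0.21·√2.5 = 0.3320
d₁ = [ln(480/475) + (0.083 + 0.21²/2)·2.5] / 0.3320 = [0.0105 + 0.2626] / 0.3320 = 0.8225 which rounds to 0.82
N(d₁) = N(0.82) = 0.7939
Δ_call = N(d₁) = 0.7939

0.7939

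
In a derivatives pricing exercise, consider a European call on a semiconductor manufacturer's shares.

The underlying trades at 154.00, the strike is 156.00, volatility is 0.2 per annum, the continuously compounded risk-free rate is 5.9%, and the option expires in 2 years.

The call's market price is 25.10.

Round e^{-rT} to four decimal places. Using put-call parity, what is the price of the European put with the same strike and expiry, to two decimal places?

exp(−rT) = exp(−0.059·2) = 0.8887
Put-call parity: C − P = S − K·e^(−rT) = 154 − 156·0.8887 = 154 − 138.6372 = 15.3628
P = C − (C − P) = 25.10 − (15.3628) = 9.7372

9.74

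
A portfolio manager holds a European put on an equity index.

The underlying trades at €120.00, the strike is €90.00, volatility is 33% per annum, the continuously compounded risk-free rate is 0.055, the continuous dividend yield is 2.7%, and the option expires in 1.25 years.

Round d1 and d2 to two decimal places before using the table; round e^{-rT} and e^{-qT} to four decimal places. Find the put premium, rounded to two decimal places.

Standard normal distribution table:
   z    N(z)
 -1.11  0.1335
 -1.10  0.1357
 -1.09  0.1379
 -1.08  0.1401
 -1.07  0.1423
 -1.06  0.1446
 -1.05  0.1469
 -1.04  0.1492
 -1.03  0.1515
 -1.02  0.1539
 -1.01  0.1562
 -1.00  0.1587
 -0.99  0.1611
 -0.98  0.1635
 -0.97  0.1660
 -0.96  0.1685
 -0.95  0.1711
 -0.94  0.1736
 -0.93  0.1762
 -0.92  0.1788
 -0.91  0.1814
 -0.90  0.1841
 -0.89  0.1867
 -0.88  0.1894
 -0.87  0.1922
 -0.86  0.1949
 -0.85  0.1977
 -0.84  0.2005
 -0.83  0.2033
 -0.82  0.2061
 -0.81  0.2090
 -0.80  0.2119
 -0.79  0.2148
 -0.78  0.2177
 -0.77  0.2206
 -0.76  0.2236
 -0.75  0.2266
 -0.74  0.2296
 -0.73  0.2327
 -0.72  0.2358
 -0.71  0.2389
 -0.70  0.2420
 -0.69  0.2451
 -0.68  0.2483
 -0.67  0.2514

T = 1.25;  σ√T = 0.3690
ln(S/K) + (r − q + σ²/2)T = ln(120/90) + (0.055 − 0.027 + 0.33²/2)·1.25 = 0.2877 + 0.1031 = 0.3907
d₁ = 0.3907 / 0.3690 = 1.0591 → 1.06
d₂ = d₁ − σ√T = 1.0591 − 0.3690 = 0.6901 → 0.69
e^(−qT) = e^(−0.027·1.25) = 0.9668;  e^(−rT) = e^(−0.055·1.25) = 0.9336
N(−d₂) = N(-0.69) = 0.2451;  N(−d₁) = N(-1.06) = 0.1446
P = 90·0.9336·0.2451 − 120·0.9668·0.1446 = 20.5943 − 16.7759 = 3.8184

€3.82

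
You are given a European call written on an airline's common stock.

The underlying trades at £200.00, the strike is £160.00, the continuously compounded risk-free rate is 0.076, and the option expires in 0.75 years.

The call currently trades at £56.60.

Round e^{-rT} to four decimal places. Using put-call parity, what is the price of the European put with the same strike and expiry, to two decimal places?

£7.74

e^(−rT) = e^(−0.076·0.75) = 0.9446
Put-call parity: C − P = S − K·e^(−rT) = 200 − 160·0.9446 = 200 − 151.1360 = 48.8640
P = C − (C − P) = 56.60 − (48.8640) = 7.7360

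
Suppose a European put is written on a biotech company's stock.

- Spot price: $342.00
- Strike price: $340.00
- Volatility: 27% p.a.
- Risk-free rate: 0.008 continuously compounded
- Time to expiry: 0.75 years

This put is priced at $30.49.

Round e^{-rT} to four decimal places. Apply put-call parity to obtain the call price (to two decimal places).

e^(−rT) = e^(−0.008·0.75) = 0.9940
Put-call parity: C − P = S − K·e^(−rT) = 342 − 340·0.9940 = 342 − 337.9600 = 4.0400
C = P + (C − P) = 30.49 + (4.0400) = 34.5300

$34.53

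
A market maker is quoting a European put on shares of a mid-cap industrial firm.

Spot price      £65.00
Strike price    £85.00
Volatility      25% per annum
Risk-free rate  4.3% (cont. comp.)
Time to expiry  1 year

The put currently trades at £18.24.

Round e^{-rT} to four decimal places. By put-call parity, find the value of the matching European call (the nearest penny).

£1.82

e^(−rT) = e^(−0.043·1) = 0.9579
Put-call parity: C − P = S − K·e^(−rT) = 65 − 85·0.9579 = 65 − 81.4215 = -16.4215
C = P + (C − P) = 18.24 + (-16.4215) = 1.8185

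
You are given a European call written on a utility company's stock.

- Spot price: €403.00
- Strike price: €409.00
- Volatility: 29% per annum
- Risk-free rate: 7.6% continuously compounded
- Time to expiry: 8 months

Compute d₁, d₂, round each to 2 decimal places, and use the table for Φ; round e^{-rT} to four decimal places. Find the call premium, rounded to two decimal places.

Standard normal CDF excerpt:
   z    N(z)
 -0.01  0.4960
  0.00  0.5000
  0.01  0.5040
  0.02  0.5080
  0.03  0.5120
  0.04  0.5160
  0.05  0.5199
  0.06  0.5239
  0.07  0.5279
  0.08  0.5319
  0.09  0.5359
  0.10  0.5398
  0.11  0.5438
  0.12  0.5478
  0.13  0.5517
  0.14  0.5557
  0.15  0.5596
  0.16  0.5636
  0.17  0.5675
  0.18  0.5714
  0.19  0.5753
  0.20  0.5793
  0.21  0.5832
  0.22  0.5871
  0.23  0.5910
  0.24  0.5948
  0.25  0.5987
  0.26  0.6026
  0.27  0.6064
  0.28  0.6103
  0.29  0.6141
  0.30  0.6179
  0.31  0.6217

σ√T = 0.29·√0.6667 = 0.2368
d₁ = [ln(403/409) + (0.076 + ½·0.29²)·0.6667] / (σ√T) = (-0.0148 + 0.0787) / 0.2368 = 0.2700 which rounds to 0.27
d₂ = 0.2700 − 0.2368 = 0.0332 which rounds to 0.03
e^(−rT) = e^(−0.076·0.6667) = 0.9506
C = 403·N(0.27) − 409·0.9506·N(0.03) = 403·0.6064 − 409·0.9506·0.5120 = 244.3792 − 199.0632 = 45.3160

€45.32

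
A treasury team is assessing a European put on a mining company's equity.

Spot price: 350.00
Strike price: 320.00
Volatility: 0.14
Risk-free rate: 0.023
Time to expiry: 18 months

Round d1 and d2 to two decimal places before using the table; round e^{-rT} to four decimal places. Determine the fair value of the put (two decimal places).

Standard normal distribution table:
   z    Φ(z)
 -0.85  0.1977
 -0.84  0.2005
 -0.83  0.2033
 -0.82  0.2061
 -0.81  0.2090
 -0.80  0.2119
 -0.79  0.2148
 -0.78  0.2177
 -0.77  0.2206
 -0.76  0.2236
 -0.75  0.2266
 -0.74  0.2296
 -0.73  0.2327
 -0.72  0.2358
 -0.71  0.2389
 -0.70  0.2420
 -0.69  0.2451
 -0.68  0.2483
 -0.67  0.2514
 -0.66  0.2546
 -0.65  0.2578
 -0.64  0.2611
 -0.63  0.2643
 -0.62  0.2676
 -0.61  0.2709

σ√T = 0.14·√1.5 = 0.1715
ln(S/K) + (r + σ²/2)T = ln(350/320) + (0.023 + 0.14²/2)·1.5 = 0.0896 + 0.0492 = 0.1388
d₁ = 0.1388 / 0.1715 = 0.8096 → 0.81
d₂ = d₁ − σ√T = 0.8096 − 0.1715 = 0.6381 → 0.64
e^(−rT) = e^(−0.023·1.5) = 0.9661
P = 320·0.9661·N(-0.64) − 350·N(-0.81) = 320·0.9661·0.2611 − 350·0.2090 = 80.7196 − 73.1500 = 7.5696

7.57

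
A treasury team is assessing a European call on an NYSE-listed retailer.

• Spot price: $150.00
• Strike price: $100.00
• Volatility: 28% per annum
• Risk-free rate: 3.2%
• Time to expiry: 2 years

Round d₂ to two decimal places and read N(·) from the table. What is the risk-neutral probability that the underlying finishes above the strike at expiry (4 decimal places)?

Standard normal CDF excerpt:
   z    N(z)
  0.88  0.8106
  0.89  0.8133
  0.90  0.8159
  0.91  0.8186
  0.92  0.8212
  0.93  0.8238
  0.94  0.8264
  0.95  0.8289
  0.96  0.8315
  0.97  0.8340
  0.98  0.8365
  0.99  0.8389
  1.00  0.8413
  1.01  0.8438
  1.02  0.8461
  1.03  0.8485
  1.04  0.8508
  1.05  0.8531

σ√T = 0.28 × 1.4142 = 0.3960
d₁ = [ln(150/100) + (0.032 + 0.28²/2)·2] / 0.3960 = [0.4055 + 0.1424] / 0.3960 = 1.3836 which rounds to 1.38
d₂ = d₁ − σ√T = 1.3836 − 0.3960 = 0.9876 which rounds to 0.99
Risk-neutral Pr[S_T > K] = N(d₂) = N(0.99) = 0.8389

0.8389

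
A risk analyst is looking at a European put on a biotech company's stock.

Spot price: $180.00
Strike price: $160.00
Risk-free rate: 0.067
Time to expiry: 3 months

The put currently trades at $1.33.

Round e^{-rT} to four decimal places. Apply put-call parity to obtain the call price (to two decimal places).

e^(−rT) = e^(−0.067·0.25) = 0.9834
Put-call parity: C − P = S − K·e^(−rT) = 180 − 160·0.9834 = 180 − 157.3440 = 22.6560
C = P + (C − P) = 1.33 + (22.6560) = 23.9860

$23.99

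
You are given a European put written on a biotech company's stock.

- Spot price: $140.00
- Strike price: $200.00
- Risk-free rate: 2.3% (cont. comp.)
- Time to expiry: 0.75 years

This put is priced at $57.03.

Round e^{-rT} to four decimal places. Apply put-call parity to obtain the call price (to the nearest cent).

exp(−rT) = exp(−0.023·0.75) = 0.9829
Put-call parity: C − P = S − K·e^(−rT) = 140 − 200·0.9829 = 140 − 196.5800 = -56.5800
C = P + (C − P) = 57.03 + (-56.5800) = 0.4500

$0.45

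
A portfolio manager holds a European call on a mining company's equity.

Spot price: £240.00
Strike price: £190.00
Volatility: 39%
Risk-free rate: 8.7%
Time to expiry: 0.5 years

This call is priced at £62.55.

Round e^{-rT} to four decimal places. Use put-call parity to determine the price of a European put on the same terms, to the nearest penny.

e^(−rT) = e^(−0.087·0.5) = 0.9574
Put-call parity: C − P = S − K·e^(−rT) = 240 − 190·0.9574 = 240 − 181.9060 = 58.0940
P = C − (C − P) = 62.55 − (58.0940) = 4.4560

£4.46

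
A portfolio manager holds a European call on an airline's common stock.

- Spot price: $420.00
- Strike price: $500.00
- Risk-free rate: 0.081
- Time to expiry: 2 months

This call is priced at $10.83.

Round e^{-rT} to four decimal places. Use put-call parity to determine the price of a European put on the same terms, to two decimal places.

$84.13

exp(−rT) = exp(−0.081·0.1667) = 0.9866
Put-call parity: C − P = S − K·e^(−rT) = 420 − 500·0.9866 = 420 − 493.3000 = -73.3000
P = C − (C − P) = 10.83 − (-73.3000) = 84.1300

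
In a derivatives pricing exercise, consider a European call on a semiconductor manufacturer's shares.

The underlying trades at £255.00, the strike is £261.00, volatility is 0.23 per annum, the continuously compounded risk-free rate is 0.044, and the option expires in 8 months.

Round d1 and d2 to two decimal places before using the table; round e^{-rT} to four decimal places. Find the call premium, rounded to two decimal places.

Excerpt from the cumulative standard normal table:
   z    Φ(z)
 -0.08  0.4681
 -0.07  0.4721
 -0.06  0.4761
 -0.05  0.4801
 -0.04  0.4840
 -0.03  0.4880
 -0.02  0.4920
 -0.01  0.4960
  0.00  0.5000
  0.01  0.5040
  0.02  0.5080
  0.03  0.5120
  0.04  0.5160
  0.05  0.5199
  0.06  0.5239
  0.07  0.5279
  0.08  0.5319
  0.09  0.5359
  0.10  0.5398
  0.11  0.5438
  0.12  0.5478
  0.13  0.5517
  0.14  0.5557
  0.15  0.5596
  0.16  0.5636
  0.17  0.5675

σ√T = 0.23·√0.6667 = 0.1878
d₁ = [ln(255/261) + (0.044 + 0.23²/2)·0.6667] / 0.1878 = [-0.0233 + 0.0470] / 0.1878 = 0.1263 which rounds to 0.13
d₂ = d₁ − σ√T = 0.1263 − 0.1878 = -0.0615 which rounds to -0.06
exp(−rT) = exp(−0.044·0.6667) = 0.9711
N(d₁) = N(0.13) = 0.5517;  N(d₂) = N(-0.06) = 0.4761
C = 255·0.5517 − 261·0.9711·0.4761 = 140.6835 − 120.6709 = 20.0126

£20.01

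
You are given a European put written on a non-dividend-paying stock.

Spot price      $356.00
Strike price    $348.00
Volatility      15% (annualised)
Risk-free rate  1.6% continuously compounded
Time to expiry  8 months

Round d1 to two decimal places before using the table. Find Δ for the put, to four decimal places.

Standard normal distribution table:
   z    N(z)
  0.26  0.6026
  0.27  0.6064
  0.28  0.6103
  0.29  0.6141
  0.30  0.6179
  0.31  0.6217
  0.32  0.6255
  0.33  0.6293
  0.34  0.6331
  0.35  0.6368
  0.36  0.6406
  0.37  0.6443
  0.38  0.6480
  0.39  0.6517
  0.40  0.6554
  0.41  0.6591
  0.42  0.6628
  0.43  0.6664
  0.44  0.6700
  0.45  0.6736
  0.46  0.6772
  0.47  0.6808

σ√T = 0.15 × 0.8165 = 0.1225
d₁ = [ln(356/348) + (0.016 + 0.15²/2)·0.6667] / 0.1225 = [0.0227 + 0.0182] / 0.1225 = 0.3339 → 0.33
N(d₁) = N(0.33) = 0.6293
Δ_put = N(d₁) − 1 = 0.6293 − 1 = -0.3707

-0.3707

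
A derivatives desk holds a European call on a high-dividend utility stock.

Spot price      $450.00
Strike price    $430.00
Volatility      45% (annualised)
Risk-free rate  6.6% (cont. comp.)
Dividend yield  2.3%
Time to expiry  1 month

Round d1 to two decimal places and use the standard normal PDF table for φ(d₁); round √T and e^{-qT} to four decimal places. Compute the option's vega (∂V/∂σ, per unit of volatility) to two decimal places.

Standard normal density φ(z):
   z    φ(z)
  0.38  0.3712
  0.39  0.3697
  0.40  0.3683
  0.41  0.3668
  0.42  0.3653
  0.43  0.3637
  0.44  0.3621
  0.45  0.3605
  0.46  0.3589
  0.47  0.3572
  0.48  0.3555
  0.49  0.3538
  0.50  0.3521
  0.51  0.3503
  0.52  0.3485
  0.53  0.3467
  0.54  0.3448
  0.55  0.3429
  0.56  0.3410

46.95

σ√T = 0.45·√0.08333 = 0.1299
d₁ = [ln(450/430) + (0.066 − 0.023 + ½·0.45²)·0.08333] / (σ√T) = (0.0455 + 0.0120) / 0.1299 = 0.4425 ⇒ 0.44
√T = √0.08333 = 0.2887
φ(d₁) = φ(0.44) = 0.3621
exp(−qT) = exp(−0.023·0.08333) = 0.9981
vega = S·exp(−qT)·φ(d₁)·√T = 450·0.9981·0.3621·0.2887 = 46.9528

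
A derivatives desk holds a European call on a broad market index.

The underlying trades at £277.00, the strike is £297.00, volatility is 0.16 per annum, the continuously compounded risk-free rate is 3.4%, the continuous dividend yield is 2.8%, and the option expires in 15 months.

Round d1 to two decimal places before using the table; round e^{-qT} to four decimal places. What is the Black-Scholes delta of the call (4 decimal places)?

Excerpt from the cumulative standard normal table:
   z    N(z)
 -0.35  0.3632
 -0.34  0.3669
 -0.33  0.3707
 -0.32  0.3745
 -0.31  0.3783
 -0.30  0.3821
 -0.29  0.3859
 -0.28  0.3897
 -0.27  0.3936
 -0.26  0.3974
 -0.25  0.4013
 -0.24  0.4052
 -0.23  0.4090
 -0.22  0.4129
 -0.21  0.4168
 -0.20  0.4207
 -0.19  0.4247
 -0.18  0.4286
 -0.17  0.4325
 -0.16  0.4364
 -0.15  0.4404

0.3837

σ√T = 0.16 × 1.1180 = 0.1789
d₁ = [ln(277/297) + (0.034 − 0.028 + ½·0.16²)·1.25] / (σ√T) = (-0.0697 + 0.0235) / 0.1789 = -0.2583 → -0.26
N(d₁) = N(-0.26) = 0.3974
Δ_call = exp(−qT)·N(d₁) = 0.9656·0.3974 = 0.3837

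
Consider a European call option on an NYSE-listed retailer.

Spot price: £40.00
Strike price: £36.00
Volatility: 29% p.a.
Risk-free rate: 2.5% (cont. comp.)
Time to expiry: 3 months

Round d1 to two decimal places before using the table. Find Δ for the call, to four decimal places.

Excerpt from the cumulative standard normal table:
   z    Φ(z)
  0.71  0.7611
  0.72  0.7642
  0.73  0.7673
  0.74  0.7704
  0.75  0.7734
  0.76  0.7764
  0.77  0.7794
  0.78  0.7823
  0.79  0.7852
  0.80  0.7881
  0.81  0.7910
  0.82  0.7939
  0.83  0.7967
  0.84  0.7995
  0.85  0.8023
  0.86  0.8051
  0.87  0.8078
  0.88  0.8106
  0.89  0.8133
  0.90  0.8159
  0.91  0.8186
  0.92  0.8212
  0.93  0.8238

σ√T = 0.29·√0.25 = 0.1450
d₁ = [ln(40/36) + (0.025 + ½·0.29²)·0.25] / (σ√T) = (0.1054 + 0.0168) / 0.1450 = 0.8422 which rounds to 0.84
N(d₁) = N(0.84) = 0.7995
Δ_call = N(d₁) = 0.7995

0.7995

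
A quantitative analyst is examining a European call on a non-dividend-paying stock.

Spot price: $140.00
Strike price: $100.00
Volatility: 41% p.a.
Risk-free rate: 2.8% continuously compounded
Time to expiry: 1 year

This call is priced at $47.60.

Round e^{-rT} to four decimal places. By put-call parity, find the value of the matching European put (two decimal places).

e^(−rT) = e^(−0.028·1) = 0.9724
Put-call parity: C − P = S − K·e^(−rT) = 140 − 100·0.9724 = 140 − 97.2400 = 42.7600
P = C − (C − P) = 47.60 − (42.7600) = 4.8400

$4.84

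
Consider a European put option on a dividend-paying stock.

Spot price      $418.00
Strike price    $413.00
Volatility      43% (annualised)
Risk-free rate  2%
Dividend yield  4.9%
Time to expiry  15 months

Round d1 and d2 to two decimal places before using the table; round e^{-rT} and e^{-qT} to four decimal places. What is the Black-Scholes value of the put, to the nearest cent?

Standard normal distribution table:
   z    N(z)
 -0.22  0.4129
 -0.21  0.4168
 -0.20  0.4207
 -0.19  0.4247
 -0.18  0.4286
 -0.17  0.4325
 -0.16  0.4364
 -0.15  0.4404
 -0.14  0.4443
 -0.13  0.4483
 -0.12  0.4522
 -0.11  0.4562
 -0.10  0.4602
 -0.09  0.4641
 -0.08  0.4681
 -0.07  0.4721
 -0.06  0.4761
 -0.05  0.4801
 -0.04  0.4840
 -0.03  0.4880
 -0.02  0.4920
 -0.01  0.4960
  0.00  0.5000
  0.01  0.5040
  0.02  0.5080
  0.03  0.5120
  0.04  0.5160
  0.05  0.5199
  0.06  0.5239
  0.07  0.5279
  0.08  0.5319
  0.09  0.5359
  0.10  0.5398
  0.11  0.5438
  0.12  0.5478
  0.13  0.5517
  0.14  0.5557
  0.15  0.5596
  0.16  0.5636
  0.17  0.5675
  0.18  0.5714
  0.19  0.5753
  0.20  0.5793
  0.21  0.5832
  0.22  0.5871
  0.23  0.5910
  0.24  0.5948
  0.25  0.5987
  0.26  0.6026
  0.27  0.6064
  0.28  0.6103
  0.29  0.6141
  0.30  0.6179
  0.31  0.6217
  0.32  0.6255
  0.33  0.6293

σ√T = 0.43 × 1.1180 = 0.4808
d₁ = [ln(418/413) + (0.02 − 0.049 + ½·0.43²)·1.25] / (σ√T) = (0.0120 + 0.0793) / 0.4808 = 0.1900 ⇒ 0.19
d₂ = 0.1900 − 0.4808 = -0.2907 ⇒ -0.29
exp(−qT) = exp(−0.049·1.25) = 0.9406;  exp(−rT) = exp(−0.02·1.25) = 0.9753
P = 413·0.9753·N(0.29) − 418·0.9406·N(-0.19) = 413·0.9753·0.6141 − 418·0.9406·0.4247 = 247.3588 − 166.9796 = 80.3792

$80.38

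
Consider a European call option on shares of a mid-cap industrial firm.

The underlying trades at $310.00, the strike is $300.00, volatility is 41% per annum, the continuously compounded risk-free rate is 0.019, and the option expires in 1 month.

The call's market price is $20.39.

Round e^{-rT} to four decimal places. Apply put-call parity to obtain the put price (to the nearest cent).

$9.91

exp(−rT) = exp(−0.019·0.08333) = 0.9984
Put-call parity: C − P = S − K·e^(−rT) = 310 − 300·0.9984 = 310 − 299.5200 = 10.4800
P = C − (C − P) = 20.39 − (10.4800) = 9.9100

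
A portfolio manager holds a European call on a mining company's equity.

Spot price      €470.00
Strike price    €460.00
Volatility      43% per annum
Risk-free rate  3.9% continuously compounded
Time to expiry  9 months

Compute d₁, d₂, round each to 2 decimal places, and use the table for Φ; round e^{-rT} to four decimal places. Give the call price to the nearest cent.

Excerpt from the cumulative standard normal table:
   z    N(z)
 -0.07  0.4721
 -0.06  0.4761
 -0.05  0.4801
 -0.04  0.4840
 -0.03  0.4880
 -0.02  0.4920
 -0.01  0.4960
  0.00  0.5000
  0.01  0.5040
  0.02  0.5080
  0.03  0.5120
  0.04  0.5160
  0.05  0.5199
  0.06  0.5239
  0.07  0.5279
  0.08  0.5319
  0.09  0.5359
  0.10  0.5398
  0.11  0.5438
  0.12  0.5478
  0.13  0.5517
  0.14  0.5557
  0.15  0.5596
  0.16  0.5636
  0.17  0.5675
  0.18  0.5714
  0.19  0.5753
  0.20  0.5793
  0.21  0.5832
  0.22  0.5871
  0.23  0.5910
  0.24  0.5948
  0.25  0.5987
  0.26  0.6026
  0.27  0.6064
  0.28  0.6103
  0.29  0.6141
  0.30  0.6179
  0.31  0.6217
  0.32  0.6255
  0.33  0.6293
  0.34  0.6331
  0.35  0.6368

€79.50

σ√T = 0.43 × 0.8660 = 0.3724
d₁ = [ln(470/460) + (0.039 + 0.43²/2)·0.75] / 0.3724 = [0.0215 + 0.0986] / 0.3724 = 0.3225 ≈ 0.32
d₂ = d₁ − σ√T = 0.3225 − 0.3724 = -0.0499 ≈ -0.05
e^(−rT) = e^(−0.039·0.75) = 0.9712
N(d₁) = N(0.32) = 0.6255;  N(d₂) = N(-0.05) = 0.4801
C = 470·0.6255 − 460·0.9712·0.4801 = 293.9850 − 214.4856 = 79.4994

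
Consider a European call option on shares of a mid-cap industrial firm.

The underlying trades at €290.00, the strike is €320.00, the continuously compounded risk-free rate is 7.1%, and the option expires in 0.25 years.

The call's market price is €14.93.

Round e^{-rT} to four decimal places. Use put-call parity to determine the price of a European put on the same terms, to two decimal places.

€39.30

e^(−rT) = e^(−0.071·0.25) = 0.9824
Put-call parity: C − P = S − K·e^(−rT) = 290 − 320·0.9824 = 290 − 314.3680 = -24.3680
P = C − (C − P) = 14.93 − (-24.3680) = 39.2980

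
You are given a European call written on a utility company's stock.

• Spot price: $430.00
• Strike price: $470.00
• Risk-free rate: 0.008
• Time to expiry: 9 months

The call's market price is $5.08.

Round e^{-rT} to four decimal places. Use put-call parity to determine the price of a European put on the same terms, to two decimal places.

$42.26

e^(−rT) = e^(−0.008·0.75) = 0.9940
Put-call parity: C − P = S − K·e^(−rT) = 430 − 470·0.9940 = 430 − 467.1800 = -37.1800
P = C − (C − P) = 5.08 − (-37.1800) = 42.2600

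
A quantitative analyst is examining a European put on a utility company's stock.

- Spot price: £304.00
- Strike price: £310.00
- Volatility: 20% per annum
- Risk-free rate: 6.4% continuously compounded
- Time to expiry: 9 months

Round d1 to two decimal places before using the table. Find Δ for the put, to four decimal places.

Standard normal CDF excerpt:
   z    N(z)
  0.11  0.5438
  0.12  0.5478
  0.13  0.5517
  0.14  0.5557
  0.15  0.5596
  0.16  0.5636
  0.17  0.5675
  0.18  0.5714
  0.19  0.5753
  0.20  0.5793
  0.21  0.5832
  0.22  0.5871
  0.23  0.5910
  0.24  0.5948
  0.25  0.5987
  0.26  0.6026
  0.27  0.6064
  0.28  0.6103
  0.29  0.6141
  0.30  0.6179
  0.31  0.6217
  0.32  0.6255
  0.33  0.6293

σ√T = 0.2 × 0.8660 = 0.1732
d₁ = [ln(304/310) + (0.064 + 0.2²/2)·0.75] / 0.1732 = [-0.0195 + 0.0630] / 0.1732 = 0.2509 → 0.25
N(d₁) = N(0.25) = 0.5987
Δ_put = N(d₁) − 1 = 0.5987 − 1 = -0.4013

-0.4013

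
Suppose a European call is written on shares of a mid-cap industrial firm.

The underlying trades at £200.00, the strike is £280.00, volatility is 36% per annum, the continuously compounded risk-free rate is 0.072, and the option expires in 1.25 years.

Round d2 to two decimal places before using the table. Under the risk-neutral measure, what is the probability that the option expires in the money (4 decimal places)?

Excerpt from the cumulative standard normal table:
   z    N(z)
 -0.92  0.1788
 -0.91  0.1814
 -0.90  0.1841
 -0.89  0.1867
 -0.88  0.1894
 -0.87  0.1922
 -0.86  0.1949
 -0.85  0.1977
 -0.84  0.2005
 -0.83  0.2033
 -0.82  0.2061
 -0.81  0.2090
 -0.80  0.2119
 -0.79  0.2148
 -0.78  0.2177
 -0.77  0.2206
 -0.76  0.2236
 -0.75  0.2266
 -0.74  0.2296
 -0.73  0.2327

0.2090

T = 1.25;  σ√T = 0.4025
d₁ = [ln(200/280) + (0.072 + 0.36²/2)·1.25] / 0.4025 = [-0.3365 + 0.1710] / 0.4025 = -0.4111 → -0.41
d₂ = d₁ − σ√T = -0.4111 − 0.4025 = -0.8136 → -0.81
Risk-neutral Pr[S_T > K] = N(d₂) = N(-0.81) = 0.2090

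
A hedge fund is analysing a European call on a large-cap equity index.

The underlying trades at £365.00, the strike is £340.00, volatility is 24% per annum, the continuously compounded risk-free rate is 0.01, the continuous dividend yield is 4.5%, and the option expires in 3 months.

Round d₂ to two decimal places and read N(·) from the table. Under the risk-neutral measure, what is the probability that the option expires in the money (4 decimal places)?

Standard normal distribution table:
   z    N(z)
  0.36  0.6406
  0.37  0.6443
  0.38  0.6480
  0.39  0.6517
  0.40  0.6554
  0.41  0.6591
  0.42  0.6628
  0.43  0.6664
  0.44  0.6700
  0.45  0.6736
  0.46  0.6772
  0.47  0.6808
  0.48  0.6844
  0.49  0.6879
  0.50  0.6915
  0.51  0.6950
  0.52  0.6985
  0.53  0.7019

σ√T = 0.24·√0.25 = 0.1200
d₁ = [ln(365/340) + (0.01 − 0.045 + 0.24²/2)·0.25] / 0.1200 = [0.0710 − 0.0015] / 0.1200 = 0.5783 ⇒ 0.58
d₂ = d₁ − σ√T = 0.5783 − 0.1200 = 0.4583 ⇒ 0.46
Pr(exercise) under Q = N(d₂) = 0.6772

0.6772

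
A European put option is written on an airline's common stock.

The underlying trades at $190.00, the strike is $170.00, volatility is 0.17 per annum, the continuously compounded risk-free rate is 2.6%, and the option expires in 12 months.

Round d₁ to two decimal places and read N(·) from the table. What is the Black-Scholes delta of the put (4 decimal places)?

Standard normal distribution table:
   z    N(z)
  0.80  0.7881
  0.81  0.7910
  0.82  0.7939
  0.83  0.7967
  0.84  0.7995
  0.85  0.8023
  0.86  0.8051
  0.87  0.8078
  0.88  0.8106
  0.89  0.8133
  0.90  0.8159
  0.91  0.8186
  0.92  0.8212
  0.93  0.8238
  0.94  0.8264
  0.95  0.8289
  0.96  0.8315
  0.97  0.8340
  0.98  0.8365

σ√T = 0.17 × 1.0000 = 0.1700
d₁ = [ln(190/170) + (0.026 + 0.17²/2)·1] / 0.1700 = [0.1112 + 0.0404] / 0.1700 = 0.8922 which rounds to 0.89
N(d₁) = N(0.89) = 0.8133
Δ_put = N(d₁) − 1 = 0.8133 − 1 = -0.1867

-0.1867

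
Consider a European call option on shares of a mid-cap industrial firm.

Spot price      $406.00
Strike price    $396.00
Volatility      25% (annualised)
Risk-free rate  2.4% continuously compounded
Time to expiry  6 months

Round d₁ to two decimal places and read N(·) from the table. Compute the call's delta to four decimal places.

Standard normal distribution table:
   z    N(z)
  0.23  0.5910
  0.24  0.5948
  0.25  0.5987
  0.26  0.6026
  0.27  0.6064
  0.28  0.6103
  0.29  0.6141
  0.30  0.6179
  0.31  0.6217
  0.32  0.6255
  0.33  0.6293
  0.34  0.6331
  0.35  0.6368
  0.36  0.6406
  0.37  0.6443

0.6179

σ√T = 0.25·√0.5 = 0.1768
ln(S/K) + (r + σ²/2)T = ln(406/396) + (0.024 + 0.25²/2)·0.5 = 0.0249 + 0.0276 = 0.0526
d₁ = 0.0526 / 0.1768 = 0.2973 which rounds to 0.30
N(d₁) = N(0.30) = 0.6179
Δ_call = N(d₁) = 0.6179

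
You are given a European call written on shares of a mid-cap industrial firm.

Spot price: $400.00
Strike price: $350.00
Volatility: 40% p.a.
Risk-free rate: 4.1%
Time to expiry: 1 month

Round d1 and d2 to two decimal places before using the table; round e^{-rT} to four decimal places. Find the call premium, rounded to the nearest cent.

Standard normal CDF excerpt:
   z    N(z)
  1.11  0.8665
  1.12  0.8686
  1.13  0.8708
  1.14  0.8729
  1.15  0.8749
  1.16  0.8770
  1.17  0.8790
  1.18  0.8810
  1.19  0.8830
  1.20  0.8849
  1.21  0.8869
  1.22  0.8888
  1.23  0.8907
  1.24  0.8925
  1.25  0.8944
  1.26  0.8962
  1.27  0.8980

σ√T = 0.4 × 0.2887 = 0.1155
ln(S/K) + (r + σ²/2)T = ln(400/350) + (0.041 + 0.4²/2)·0.08333 = 0.1335 + 0.0101 = 0.1436
d₁ = 0.1436 / 0.1155 = 1.2437 which rounds to 1.24
d₂ = d₁ − σ√T = 1.2437 − 0.1155 = 1.1283 which rounds to 1.13
e^(−rT) = e^(−0.041·0.08333) = 0.9966
N(d₁) = N(1.24) = 0.8925;  N(d₂) = N(1.13) = 0.8708
C = 400·0.8925 − 350·0.9966·0.8708 = 357.0000 − 303.7437 = 53.2563

$53.26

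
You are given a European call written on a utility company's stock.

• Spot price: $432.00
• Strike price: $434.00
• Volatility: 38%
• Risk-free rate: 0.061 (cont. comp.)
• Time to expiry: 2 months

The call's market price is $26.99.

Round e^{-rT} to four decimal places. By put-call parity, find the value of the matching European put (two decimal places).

$24.61

e^(−rT) = e^(−0.061·0.1667) = 0.9899
Put-call parity: C − P = S − K·e^(−rT) = 432 − 434·0.9899 = 432 − 429.6166 = 2.3834
P = C − (C − P) = 26.99 − (2.3834) = 24.6066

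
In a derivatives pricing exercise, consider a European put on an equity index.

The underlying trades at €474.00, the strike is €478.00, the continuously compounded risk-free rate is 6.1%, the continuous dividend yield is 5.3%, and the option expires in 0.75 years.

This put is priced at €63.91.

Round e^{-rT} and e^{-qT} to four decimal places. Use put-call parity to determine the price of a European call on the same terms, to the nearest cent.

exp(−qT) = exp(−0.053·0.75) = 0.9610;  exp(−rT) = exp(−0.061·0.75) = 0.9553
Put-call parity: C − P = S·e^(−qT) − K·e^(−rT) = 474·0.9610 − 478·0.9553 = 455.5140 − 456.6334 = -1.1194
C = P + (C − P) = 63.91 + (-1.1194) = 62.7906

€62.79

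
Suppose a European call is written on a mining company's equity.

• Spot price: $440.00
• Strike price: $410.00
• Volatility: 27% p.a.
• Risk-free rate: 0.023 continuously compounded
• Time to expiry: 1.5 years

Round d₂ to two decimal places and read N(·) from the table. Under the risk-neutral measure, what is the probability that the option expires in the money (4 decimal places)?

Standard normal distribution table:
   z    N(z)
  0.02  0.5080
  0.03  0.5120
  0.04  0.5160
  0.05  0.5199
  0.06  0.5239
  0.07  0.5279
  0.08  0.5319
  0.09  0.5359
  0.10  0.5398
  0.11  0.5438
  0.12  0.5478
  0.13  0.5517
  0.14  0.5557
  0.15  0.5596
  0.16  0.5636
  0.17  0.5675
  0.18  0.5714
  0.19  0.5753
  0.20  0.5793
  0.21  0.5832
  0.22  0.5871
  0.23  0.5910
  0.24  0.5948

σ√T = 0.27 × 1.2247 = 0.3307
ln(S/K) + (r + σ²/2)T = ln(440/410) + (0.023 + 0.27²/2)·1.5 = 0.0706 + 0.0892 = 0.1598
d₁ = 0.1598 / 0.3307 = 0.4832 → 0.48
d₂ = d₁ − σ√T = 0.4832 − 0.3307 = 0.1525 → 0.15
Pr(exercise) under Q = N(d₂) = 0.5596

0.5596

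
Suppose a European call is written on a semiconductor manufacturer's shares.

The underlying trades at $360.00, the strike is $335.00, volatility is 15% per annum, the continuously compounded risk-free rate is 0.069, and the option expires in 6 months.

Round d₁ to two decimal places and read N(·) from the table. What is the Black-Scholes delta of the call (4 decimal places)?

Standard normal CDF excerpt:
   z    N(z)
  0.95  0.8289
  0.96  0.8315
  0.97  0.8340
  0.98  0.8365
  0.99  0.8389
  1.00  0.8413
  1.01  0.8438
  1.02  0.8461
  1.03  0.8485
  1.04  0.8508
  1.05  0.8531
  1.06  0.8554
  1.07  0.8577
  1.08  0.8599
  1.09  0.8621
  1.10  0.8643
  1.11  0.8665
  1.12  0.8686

0.8554

σ√T = 0.15·√0.5 = 0.1061
d₁ = [ln(360/335) + (0.069 + 0.15²/2)·0.5] / 0.1061 = [0.0720 + 0.0401] / 0.1061 = 1.0569 ≈ 1.06
N(d₁) = N(1.06) = 0.8554
Δ_call = N(d₁) = 0.8554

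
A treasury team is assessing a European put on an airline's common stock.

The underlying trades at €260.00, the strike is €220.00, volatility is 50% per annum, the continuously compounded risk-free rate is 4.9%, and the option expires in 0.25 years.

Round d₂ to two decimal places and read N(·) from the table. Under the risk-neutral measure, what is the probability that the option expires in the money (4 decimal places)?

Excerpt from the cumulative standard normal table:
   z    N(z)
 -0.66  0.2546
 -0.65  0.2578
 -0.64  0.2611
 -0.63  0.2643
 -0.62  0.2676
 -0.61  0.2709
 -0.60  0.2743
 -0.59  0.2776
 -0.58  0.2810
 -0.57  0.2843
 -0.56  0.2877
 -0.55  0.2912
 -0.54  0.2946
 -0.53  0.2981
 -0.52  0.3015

0.2776

σ√T = 0.5·√0.25 = 0.2500
ln(S/K) + (r + σ²/2)T = ln(260/220) + (0.049 + 0.5²/2)·0.25 = 0.1671 + 0.0435 = 0.2106
d₁ = 0.2106 / 0.2500 = 0.8422 → 0.84
d₂ = d₁ − σ√T = 0.8422 − 0.2500 = 0.5922 → 0.59
Risk-neutral Pr[S_T < K] = N(−d₂) = N(-0.59) = 0.2776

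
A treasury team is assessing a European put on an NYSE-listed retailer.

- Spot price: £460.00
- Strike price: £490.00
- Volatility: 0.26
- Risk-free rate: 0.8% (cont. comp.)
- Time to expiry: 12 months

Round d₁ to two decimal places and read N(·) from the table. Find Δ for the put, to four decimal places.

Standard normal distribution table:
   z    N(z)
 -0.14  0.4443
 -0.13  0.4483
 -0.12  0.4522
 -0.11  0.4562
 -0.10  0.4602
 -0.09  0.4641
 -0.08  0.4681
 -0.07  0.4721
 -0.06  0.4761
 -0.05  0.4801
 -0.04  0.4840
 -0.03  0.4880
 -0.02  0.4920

σ√T = 0.26·√1 = 0.2600
d₁ = [ln(460/490) + (0.008 + ½·0.26²)·1] / (σ√T) = (-0.0632 + 0.0418) / 0.2600 = -0.0822 ⇒ -0.08
N(d₁) = N(-0.08) = 0.4681
Δ_put = N(d₁) − 1 = 0.4681 − 1 = -0.5319

-0.5319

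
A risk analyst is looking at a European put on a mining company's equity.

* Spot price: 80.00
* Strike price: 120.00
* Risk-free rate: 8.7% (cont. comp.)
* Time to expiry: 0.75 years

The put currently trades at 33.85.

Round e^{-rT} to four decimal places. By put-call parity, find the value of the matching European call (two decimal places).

e^(−rT) = e^(−0.087·0.75) = 0.9368
Put-call parity: C − P = S − K·e^(−rT) = 80 − 120·0.9368 = 80 − 112.4160 = -32.4160
C = P + (C − P) = 33.85 + (-32.4160) = 1.4340

1.43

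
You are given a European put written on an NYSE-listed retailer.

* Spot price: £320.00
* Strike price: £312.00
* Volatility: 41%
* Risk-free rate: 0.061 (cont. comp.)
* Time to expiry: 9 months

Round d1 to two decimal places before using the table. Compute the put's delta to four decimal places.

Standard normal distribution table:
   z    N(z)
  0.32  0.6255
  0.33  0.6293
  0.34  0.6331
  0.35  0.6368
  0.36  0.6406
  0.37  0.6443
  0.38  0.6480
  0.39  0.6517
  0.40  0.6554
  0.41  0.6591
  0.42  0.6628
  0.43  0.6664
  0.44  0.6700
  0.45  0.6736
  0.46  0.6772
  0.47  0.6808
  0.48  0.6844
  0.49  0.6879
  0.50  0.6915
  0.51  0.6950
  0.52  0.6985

-0.3520

σ√T = 0.41 × 0.8660 = 0.3551
d₁ = [ln(320/312) + (0.061 + 0.41²/2)·0.75] / 0.3551 = [0.0253 + 0.1088] / 0.3551 = 0.3777 which rounds to 0.38
N(d₁) = N(0.38) = 0.6480
Δ_put = N(d₁) − 1 = 0.6480 − 1 = -0.3520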